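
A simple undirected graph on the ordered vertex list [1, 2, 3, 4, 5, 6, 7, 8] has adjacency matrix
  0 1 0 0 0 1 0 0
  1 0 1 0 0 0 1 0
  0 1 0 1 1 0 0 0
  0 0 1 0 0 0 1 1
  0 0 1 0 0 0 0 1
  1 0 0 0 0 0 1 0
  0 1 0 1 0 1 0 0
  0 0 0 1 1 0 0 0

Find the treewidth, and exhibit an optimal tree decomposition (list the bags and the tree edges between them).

Treewidth 2.
One optimal decomposition is:
Bags: B1 = {4, 5, 8}  B2 = {3, 4, 5}  B3 = {3, 4, 7}  B4 = {2, 3, 7}  B5 = {2, 6, 7}  B6 = {1, 2, 6}
Tree: B1–B2, B2–B3, B3–B4, B4–B5, B5–B6

The largest bag has 3 vertices, giving width 2; this decomposition certifies tw(G) ≤ 2. The edges 8–5–3–4–8 form a cycle, so G is not a tree and its treewidth is at least 2. The upper and lower bounds meet at 2, so that is the treewidth.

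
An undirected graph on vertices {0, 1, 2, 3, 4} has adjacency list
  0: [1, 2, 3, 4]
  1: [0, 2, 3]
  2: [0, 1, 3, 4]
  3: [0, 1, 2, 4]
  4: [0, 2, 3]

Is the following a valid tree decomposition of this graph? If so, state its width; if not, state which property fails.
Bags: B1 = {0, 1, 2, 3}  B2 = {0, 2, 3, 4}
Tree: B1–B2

Yes; width 3.

Every vertex of G appears in some bag (union = {0, 1, 2, 3, 4}); every edge is covered by a bag; and for each vertex v the set of bags containing v is connected in the bag tree. The decomposition is therefore valid. The largest bag has 4 vertices, so the width is 3.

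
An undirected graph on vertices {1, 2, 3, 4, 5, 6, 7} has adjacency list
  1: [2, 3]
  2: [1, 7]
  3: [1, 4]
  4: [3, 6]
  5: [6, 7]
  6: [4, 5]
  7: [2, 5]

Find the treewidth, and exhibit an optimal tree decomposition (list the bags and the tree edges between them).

Treewidth 2.
One optimal decomposition is:
Bags: B1 = {5, 6, 7}  B2 = {4, 6, 7}  B3 = {3, 4, 7}  B4 = {1, 3, 7}  B5 = {1, 2, 7}
Tree: B1–B2, B2–B3, B3–B4, B4–B5

Every bag has size at most 3, so the width is 3 − 1 = 2 and tw(G) ≤ 2. For the lower bound, G contains the cycle 7–5–6–4–3–1–2–7, so G is not a forest; only forests have treewidth ≤ 1, hence tw(G) ≥ 2. Therefore the treewidth is 2.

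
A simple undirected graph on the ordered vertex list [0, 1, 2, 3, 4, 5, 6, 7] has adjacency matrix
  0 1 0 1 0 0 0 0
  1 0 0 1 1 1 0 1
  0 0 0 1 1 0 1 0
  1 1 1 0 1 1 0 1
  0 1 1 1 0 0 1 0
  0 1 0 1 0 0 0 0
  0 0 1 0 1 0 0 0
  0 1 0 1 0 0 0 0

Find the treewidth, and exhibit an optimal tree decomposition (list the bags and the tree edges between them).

Treewidth 2.
One such decomposition:
Bags: B1 = {1, 3, 4}  B2 = {0, 1, 3}  B3 = {1, 3, 7}  B4 = {1, 3, 5}  B5 = {2, 3, 4}  B6 = {2, 4, 6}
Tree: B1–B2, B2–B3, B3–B4, B1–B5, B5–B6

The largest bag has 3 vertices, giving width 2; this decomposition certifies tw(G) ≤ 2. Conversely, {0, 1, 3} is a clique of size 3, and the vertices of any clique must share a bag in every tree decomposition; so some bag has ≥ 3 vertices and tw(G) ≥ 2. Combining the bounds, tw(G) = 2.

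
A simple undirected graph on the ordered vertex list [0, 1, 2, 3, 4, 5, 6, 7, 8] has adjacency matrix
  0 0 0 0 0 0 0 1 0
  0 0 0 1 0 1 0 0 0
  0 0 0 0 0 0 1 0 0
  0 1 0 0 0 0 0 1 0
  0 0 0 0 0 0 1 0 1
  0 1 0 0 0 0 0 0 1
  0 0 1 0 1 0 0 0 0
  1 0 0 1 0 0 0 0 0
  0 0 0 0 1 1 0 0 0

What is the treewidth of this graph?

A width-1 tree decomposition is:
Bags: B1 = {0, 7}  B2 = {3, 7}  B3 = {1, 3}  B4 = {1, 5}  B5 = {5, 8}  B6 = {4, 8}  B7 = {4, 6}  B8 = {2, 6}
Tree: B1–B2, B2–B3, B3–B4, B4–B5, B5–B6, B6–B7, B7–B8
The largest bag has 2 vertices, giving width 1; this decomposition certifies tw(G) ≤ 1. Any graph with an edge has treewidth ≥ 1, and G has the edge 0–7. The upper and lower bounds meet at 1, so that is the treewidth.

1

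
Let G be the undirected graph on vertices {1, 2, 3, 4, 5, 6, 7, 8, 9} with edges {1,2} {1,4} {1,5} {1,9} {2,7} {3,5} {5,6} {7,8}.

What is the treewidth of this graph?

A width-1 tree decomposition is:
Bags: B1 = {1, 9}  B2 = {1, 2}  B3 = {1, 5}  B4 = {2, 7}  B5 = {7, 8}  B6 = {1, 4}  B7 = {3, 5}  B8 = {5, 6}
Tree: B1–B2, B1–B3, B2–B4, B4–B5, B3–B6, B3–B7, B3–B8
The largest bag has 2 vertices, giving width 1; this decomposition certifies tw(G) ≤ 1. Any graph with an edge has treewidth ≥ 1, and G has the edge 1–9. Therefore the treewidth is 1.

1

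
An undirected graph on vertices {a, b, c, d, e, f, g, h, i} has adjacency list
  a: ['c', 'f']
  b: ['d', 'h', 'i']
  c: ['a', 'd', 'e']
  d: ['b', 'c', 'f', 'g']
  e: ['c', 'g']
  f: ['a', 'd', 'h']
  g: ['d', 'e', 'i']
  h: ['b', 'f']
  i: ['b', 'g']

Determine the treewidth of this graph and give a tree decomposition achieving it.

The largest bag has 4 vertices, giving width 3; this decomposition certifies tw(G) ≤ 3. For the lower bound: the 4 vertex sets {a,c,e}, {f}, {d}, {b,g,h,i} are disjoint, each induces a connected subgraph, and every pair is joined by at least one edge of G. Contracting each set to a single vertex therefore yields K_{4} as a minor, and since treewidth is minor-monotone, tw(G) ≥ tw(K_{4}) = 3. Combining the bounds, tw(G) = 3.

Treewidth 3.
Bags: B1 = {a, c, e, f}  B2 = {c, d, e, f}  B3 = {d, e, f, g}  B4 = {d, f, g, h}  B5 = {b, d, g, h}  B6 = {b, g, h, i}
Tree: B1–B2, B2–B3, B3–B4, B4–B5, B5–B6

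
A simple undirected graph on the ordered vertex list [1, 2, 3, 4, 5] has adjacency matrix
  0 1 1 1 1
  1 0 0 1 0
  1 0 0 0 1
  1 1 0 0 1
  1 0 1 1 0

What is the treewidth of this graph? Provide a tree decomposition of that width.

Treewidth 2.
One such decomposition:
Bags: B1 = {1, 3, 5}  B2 = {1, 4, 5}  B3 = {1, 2, 4}
Tree: B1–B2, B2–B3

Each bag holds 3 vertices, so the decomposition has width 2, which upper-bounds the treewidth. For the lower bound, the 3 vertices {1, 3, 5} are pairwise adjacent, and any tree decomposition puts a clique entirely inside one bag — forcing width ≥ 2. Combining the bounds, tw(G) = 2.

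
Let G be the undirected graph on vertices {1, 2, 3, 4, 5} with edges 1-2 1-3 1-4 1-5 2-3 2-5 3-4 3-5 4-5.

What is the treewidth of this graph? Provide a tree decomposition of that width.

Treewidth 3.
One optimal decomposition is:
Bags: B1 = {1, 2, 3, 5}  B2 = {1, 3, 4, 5}
Tree: B1–B2

Each bag holds 4 vertices, so the decomposition has width 3, which upper-bounds the treewidth. Conversely, {1, 2, 3, 5} is a clique of size 4, and the vertices of any clique must share a bag in every tree decomposition; so some bag has ≥ 4 vertices and tw(G) ≥ 3. Hence tw(G) = 3 exactly.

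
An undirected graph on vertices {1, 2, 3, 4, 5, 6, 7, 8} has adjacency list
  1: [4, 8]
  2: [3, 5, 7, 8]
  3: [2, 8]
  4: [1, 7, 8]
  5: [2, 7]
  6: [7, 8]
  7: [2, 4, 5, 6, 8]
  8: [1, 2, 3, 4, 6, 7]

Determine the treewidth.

2

A width-2 tree decomposition is:
Bags: B1 = {4, 7, 8}  B2 = {6, 7, 8}  B3 = {2, 7, 8}  B4 = {1, 4, 8}  B5 = {2, 5, 7}  B6 = {2, 3, 8}
Tree: B1–B2, B2–B3, B1–B4, B3–B5, B3–B6
Every bag has size at most 3, so the width is 3 − 1 = 2 and tw(G) ≤ 2. For the lower bound, the 3 vertices {1, 4, 8} are pairwise adjacent, and any tree decomposition puts a clique entirely inside one bag — forcing width ≥ 2. Therefore the treewidth is 2.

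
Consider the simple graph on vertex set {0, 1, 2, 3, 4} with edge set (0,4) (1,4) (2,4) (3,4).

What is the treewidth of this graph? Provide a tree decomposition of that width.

Treewidth 1.
One such decomposition:
Bags: B1 = {0, 4}  B2 = {2, 4}  B3 = {3, 4}  B4 = {1, 4}
Tree: B1–B2, B2–B3, B2–B4

The largest bag has 2 vertices, giving width 1; this decomposition certifies tw(G) ≤ 1. Any graph with an edge has treewidth ≥ 1, and G has the edge 4–0. Therefore the treewidth is 1.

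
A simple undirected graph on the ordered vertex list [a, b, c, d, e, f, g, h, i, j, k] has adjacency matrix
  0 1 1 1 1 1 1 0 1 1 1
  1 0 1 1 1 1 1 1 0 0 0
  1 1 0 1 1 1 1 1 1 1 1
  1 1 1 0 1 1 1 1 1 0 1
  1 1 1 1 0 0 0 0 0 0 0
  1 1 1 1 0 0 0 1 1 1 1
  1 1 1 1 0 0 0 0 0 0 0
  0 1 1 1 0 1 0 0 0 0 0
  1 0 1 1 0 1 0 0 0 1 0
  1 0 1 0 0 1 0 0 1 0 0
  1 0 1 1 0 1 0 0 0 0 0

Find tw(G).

4

A width-4 tree decomposition is:
Bags: B1 = {a, b, c, d, g}  B2 = {a, b, c, d, f}  B3 = {a, c, d, f, k}  B4 = {a, c, d, f, i}  B5 = {b, c, d, f, h}  B6 = {a, b, c, d, e}  B7 = {a, c, f, i, j}
Tree: B1–B2, B2–B3, B3–B4, B2–B5, B1–B6, B4–B7
Each bag holds 5 vertices, so the decomposition has width 4, which upper-bounds the treewidth. On the other hand G contains the 5-clique {b, c, d, f, h}. A clique must lie in a single bag of any decomposition, so no decomposition can have width below 4. Therefore the treewidth is 4.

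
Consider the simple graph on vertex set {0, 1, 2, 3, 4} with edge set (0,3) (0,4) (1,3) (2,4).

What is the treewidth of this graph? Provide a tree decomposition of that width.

Each bag holds 2 vertices, so the decomposition has width 1, which upper-bounds the treewidth. G has an edge, so its treewidth is at least 1. Therefore the treewidth is 1.

Treewidth 1.
Bags: B1 = {0, 4}  B2 = {2, 4}  B3 = {0, 3}  B4 = {1, 3}
Tree: B1–B2, B1–B3, B3–B4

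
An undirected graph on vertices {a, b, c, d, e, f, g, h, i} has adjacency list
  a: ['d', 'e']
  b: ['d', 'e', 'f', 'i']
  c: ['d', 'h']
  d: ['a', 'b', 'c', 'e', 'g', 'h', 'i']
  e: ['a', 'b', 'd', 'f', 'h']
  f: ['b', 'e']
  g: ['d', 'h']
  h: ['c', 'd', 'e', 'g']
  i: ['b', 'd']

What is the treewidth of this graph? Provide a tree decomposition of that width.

Treewidth 2.
One optimal decomposition is:
Bags: B1 = {b, d, e}  B2 = {b, d, i}  B3 = {b, e, f}  B4 = {d, e, h}  B5 = {a, d, e}  B6 = {d, g, h}  B7 = {c, d, h}
Tree: B1–B2, B1–B3, B1–B4, B4–B5, B4–B6, B6–B7

Every bag has size at most 3, so the width is 3 − 1 = 2 and tw(G) ≤ 2. Conversely, {d, g, h} is a clique of size 3, and the vertices of any clique must share a bag in every tree decomposition; so some bag has ≥ 3 vertices and tw(G) ≥ 2. Combining the bounds, tw(G) = 2.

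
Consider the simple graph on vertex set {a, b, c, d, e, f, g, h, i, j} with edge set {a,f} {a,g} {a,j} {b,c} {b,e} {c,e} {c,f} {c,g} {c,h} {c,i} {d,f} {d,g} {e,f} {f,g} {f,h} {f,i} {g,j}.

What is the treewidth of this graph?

A width-2 tree decomposition is:
Bags: B1 = {c, e, f}  B2 = {b, c, e}  B3 = {c, f, g}  B4 = {a, f, g}  B5 = {d, f, g}  B6 = {c, f, i}  B7 = {a, g, j}  B8 = {c, f, h}
Tree: B1–B2, B1–B3, B3–B4, B3–B5, B3–B6, B4–B7, B3–B8
Every bag has size at most 3, so the width is 3 − 1 = 2 and tw(G) ≤ 2. On the other hand G contains the 3-clique {a, g, j}. A clique must lie in a single bag of any decomposition, so no decomposition can have width below 2. Hence tw(G) = 2 exactly.

2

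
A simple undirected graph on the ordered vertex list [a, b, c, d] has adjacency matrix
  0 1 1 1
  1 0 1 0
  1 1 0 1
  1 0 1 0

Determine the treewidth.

A width-2 tree decomposition is:
Bags: B1 = {a, b, c}  B2 = {a, c, d}
Tree: B1–B2
The largest bag has 3 vertices, giving width 2; this decomposition certifies tw(G) ≤ 2. Conversely, {a, c, d} is a clique of size 3, and the vertices of any clique must share a bag in every tree decomposition; so some bag has ≥ 3 vertices and tw(G) ≥ 2. The upper and lower bounds meet at 2, so that is the treewidth.

2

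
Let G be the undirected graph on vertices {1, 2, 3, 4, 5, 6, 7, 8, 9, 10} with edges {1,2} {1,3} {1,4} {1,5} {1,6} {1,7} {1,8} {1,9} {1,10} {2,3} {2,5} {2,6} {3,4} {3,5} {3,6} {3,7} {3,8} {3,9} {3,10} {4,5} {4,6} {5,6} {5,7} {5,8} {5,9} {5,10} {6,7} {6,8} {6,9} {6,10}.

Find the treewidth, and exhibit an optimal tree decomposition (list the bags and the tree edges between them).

Treewidth 4.
One optimal decomposition is:
Bags: B1 = {1, 3, 5, 6, 7}  B2 = {1, 3, 5, 6, 8}  B3 = {1, 3, 4, 5, 6}  B4 = {1, 3, 5, 6, 9}  B5 = {1, 2, 3, 5, 6}  B6 = {1, 3, 5, 6, 10}
Tree: B1–B2, B1–B3, B2–B4, B4–B5, B2–B6

The largest bag has 5 vertices, giving width 4; this decomposition certifies tw(G) ≤ 4. For the lower bound, the 5 vertices {1, 2, 3, 5, 6} are pairwise adjacent, and any tree decomposition puts a clique entirely inside one bag — forcing width ≥ 4. Therefore the treewidth is 4.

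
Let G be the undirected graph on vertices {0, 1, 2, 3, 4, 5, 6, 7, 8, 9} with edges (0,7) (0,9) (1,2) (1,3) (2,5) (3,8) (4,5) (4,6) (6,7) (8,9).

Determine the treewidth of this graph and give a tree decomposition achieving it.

Treewidth 2.
One such decomposition:
Bags: B1 = {0, 6, 7}  B2 = {0, 6, 9}  B3 = {6, 8, 9}  B4 = {3, 6, 8}  B5 = {1, 3, 6}  B6 = {1, 2, 6}  B7 = {2, 5, 6}  B8 = {4, 5, 6}
Tree: B1–B2, B2–B3, B3–B4, B4–B5, B5–B6, B6–B7, B7–B8

Every bag has size at most 3, so the width is 3 − 1 = 2 and tw(G) ≤ 2. The edges 6–7–0–9–8–3–1–2–5–4–6 form a cycle, so G is not a tree and its treewidth is at least 2. Therefore the treewidth is 2.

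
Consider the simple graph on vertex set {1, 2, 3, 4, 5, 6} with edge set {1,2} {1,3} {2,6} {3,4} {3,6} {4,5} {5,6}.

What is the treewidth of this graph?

A width-2 tree decomposition is:
Bags: B1 = {1, 2, 3}  B2 = {2, 3, 6}  B3 = {3, 4, 6}  B4 = {4, 5, 6}
Tree: B1–B2, B2–B3, B3–B4
Every bag has size at most 3, so the width is 3 − 1 = 2 and tw(G) ≤ 2. For the lower bound, G contains the cycle 1–2–6–3–1, so G is not a forest; only forests have treewidth ≤ 1, hence tw(G) ≥ 2. Therefore the treewidth is 2.

2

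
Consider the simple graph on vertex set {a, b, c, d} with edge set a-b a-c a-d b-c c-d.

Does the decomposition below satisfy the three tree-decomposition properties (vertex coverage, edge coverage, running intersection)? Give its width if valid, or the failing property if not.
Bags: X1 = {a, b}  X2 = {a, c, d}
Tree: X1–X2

A tree decomposition must satisfy three properties: every vertex lies in some bag; for every edge, both endpoints lie together in some bag; and for every vertex, the bags containing it form a connected subtree. Here edge (c,b) lies in no bag, so the decomposition is invalid.

No — edge (c,b) lies in no bag.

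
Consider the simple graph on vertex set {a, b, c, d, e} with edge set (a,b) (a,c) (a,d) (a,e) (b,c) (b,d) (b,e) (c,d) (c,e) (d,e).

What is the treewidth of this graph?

4

A width-4 tree decomposition is:
Bags: B1 = {a, b, c, d, e}
Tree: (single bag)
With just one bag of size 5, the width is 5 − 1 = 4, so tw(G) ≤ 4. Conversely, {a, b, c, d, e} is a clique of size 5, and the vertices of any clique must share a bag in every tree decomposition; so some bag has ≥ 5 vertices and tw(G) ≥ 4. The upper and lower bounds meet at 4, so that is the treewidth.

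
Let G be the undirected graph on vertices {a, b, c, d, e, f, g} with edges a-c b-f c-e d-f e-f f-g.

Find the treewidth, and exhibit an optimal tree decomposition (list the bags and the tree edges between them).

Treewidth 1.
One such decomposition:
Bags: B1 = {c, e}  B2 = {e, f}  B3 = {d, f}  B4 = {f, g}  B5 = {a, c}  B6 = {b, f}
Tree: B1–B2, B2–B3, B2–B4, B1–B5, B3–B6

Each bag holds 2 vertices, so the decomposition has width 1, which upper-bounds the treewidth. Any graph with an edge has treewidth ≥ 1, and G has the edge e–c. Combining the bounds, tw(G) = 1.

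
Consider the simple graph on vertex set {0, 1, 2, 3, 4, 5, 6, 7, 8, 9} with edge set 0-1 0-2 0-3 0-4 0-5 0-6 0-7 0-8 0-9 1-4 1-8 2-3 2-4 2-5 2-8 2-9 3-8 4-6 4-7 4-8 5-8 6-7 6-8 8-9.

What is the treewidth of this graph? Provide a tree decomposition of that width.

The largest bag has 4 vertices, giving width 3; this decomposition certifies tw(G) ≤ 3. Conversely, {0, 1, 4, 8} is a clique of size 4, and the vertices of any clique must share a bag in every tree decomposition; so some bag has ≥ 4 vertices and tw(G) ≥ 3. Hence tw(G) = 3 exactly.

Treewidth 3.
One optimal decomposition is:
Bags: B1 = {0, 2, 4, 8}  B2 = {0, 4, 6, 8}  B3 = {0, 2, 8, 9}  B4 = {0, 1, 4, 8}  B5 = {0, 4, 6, 7}  B6 = {0, 2, 5, 8}  B7 = {0, 2, 3, 8}
Tree: B1–B2, B1–B3, B1–B4, B2–B5, B1–B6, B1–B7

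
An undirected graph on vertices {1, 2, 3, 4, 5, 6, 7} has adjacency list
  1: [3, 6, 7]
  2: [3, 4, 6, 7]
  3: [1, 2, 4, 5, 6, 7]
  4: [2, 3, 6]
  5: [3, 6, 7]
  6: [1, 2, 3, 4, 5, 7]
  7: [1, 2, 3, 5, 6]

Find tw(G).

3

A width-3 tree decomposition is:
Bags: B1 = {2, 3, 6, 7}  B2 = {2, 3, 4, 6}  B3 = {1, 3, 6, 7}  B4 = {3, 5, 6, 7}
Tree: B1–B2, B1–B3, B3–B4
Every bag has size at most 4, so the width is 4 − 1 = 3 and tw(G) ≤ 3. Conversely, {2, 3, 4, 6} is a clique of size 4, and the vertices of any clique must share a bag in every tree decomposition; so some bag has ≥ 4 vertices and tw(G) ≥ 3. The upper and lower bounds meet at 3, so that is the treewidth.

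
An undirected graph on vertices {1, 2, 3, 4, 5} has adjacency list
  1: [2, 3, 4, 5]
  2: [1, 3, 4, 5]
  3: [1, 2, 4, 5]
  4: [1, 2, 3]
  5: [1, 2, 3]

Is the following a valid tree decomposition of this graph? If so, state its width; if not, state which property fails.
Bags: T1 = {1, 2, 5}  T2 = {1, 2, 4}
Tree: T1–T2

No — vertex 3 appears in no bag.

A tree decomposition must satisfy three properties: every vertex lies in some bag; for every edge, both endpoints lie together in some bag; and for every vertex, the bags containing it form a connected subtree. Here vertex 3 appears in no bag, so the decomposition is invalid.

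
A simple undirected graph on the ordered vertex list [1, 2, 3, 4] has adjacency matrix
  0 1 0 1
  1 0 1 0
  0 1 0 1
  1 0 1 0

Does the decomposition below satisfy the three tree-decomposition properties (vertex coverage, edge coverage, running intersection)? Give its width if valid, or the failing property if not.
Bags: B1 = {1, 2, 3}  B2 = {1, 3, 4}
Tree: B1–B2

Every vertex of G appears in some bag (union = {1, 2, 3, 4}); every edge is covered by a bag; and for each vertex v the set of bags containing v is connected in the bag tree. The decomposition is therefore valid. The largest bag has 3 vertices, so the width is 2.

Yes; width 2.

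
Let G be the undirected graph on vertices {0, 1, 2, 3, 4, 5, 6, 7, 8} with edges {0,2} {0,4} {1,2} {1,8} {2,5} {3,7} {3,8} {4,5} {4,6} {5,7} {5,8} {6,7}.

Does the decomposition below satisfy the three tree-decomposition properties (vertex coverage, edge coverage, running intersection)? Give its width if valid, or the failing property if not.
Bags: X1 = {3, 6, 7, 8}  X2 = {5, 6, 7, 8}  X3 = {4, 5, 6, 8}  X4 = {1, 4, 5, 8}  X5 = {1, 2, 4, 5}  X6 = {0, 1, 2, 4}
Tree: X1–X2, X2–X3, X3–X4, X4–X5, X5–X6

Yes; width 3.

Checking the three conditions: (i) the bags cover all of {0, 1, 2, 3, 4, 5, 6, 7, 8}; (ii) for each edge, some bag contains both endpoints; (iii) the bags containing any fixed vertex form a subtree. All hold, so the decomposition is valid with width 4 − 1 = 3.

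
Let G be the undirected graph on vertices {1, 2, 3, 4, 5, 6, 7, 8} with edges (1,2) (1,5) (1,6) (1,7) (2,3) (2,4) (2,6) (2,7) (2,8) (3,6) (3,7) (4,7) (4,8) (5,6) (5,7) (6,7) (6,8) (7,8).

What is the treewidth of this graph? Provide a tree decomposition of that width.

Treewidth 3.
Bags: B1 = {2, 3, 6, 7}  B2 = {1, 2, 6, 7}  B3 = {1, 5, 6, 7}  B4 = {2, 6, 7, 8}  B5 = {2, 4, 7, 8}
Tree: B1–B2, B2–B3, B2–B4, B4–B5

The largest bag has 4 vertices, giving width 3; this decomposition certifies tw(G) ≤ 3. For the lower bound, the 4 vertices {2, 4, 7, 8} are pairwise adjacent, and any tree decomposition puts a clique entirely inside one bag — forcing width ≥ 3. Hence tw(G) = 3 exactly.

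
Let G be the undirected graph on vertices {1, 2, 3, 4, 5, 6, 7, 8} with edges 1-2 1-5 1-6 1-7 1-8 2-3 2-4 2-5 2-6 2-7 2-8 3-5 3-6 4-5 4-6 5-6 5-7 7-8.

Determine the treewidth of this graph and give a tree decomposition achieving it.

Every bag has size at most 4, so the width is 4 − 1 = 3 and tw(G) ≤ 3. For the lower bound, the 4 vertices {1, 2, 7, 8} are pairwise adjacent, and any tree decomposition puts a clique entirely inside one bag — forcing width ≥ 3. Therefore the treewidth is 3.

Treewidth 3.
Bags: B1 = {2, 3, 5, 6}  B2 = {1, 2, 5, 6}  B3 = {1, 2, 5, 7}  B4 = {2, 4, 5, 6}  B5 = {1, 2, 7, 8}
Tree: B1–B2, B2–B3, B2–B4, B3–B5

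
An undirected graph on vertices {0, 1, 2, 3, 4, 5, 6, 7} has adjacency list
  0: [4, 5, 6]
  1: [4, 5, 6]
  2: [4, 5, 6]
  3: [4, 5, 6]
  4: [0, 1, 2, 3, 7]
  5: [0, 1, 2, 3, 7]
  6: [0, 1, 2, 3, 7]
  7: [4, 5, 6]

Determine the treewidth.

A width-3 tree decomposition is:
Bags: B1 = {0, 4, 5, 6}  B2 = {3, 4, 5, 6}  B3 = {4, 5, 6, 7}  B4 = {2, 4, 5, 6}  B5 = {1, 4, 5, 6}
Tree: B1–B2, B2–B3, B3–B4, B4–B5
Each bag holds 4 vertices, so the decomposition has width 3, which upper-bounds the treewidth. For the lower bound: the 4 vertex sets {0,5}, {3,6}, {4}, {7} are disjoint, each induces a connected subgraph, and every pair is joined by at least one edge of G. Contracting each set to a single vertex therefore yields K_{4} as a minor, and since treewidth is minor-monotone, tw(G) ≥ tw(K_{4}) = 3. Combining the bounds, tw(G) = 3.

3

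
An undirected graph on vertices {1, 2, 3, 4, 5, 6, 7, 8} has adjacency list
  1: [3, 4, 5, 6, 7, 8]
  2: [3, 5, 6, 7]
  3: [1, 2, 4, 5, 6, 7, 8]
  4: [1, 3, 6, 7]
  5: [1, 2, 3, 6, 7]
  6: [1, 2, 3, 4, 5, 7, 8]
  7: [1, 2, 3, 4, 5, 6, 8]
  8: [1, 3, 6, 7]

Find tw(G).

A width-4 tree decomposition is:
Bags: B1 = {1, 3, 6, 7, 8}  B2 = {1, 3, 5, 6, 7}  B3 = {2, 3, 5, 6, 7}  B4 = {1, 3, 4, 6, 7}
Tree: B1–B2, B2–B3, B1–B4
The largest bag has 5 vertices, giving width 4; this decomposition certifies tw(G) ≤ 4. For the lower bound, the 5 vertices {1, 3, 6, 7, 8} are pairwise adjacent, and any tree decomposition puts a clique entirely inside one bag — forcing width ≥ 4. Hence tw(G) = 4 exactly.

4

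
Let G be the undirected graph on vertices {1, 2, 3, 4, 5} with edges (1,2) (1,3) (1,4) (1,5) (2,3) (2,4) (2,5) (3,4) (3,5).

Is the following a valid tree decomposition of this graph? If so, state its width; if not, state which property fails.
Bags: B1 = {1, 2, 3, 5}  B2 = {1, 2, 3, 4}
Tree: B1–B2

Vertex coverage: the bags together contain {1, 2, 3, 4, 5}, the full vertex set. Edge coverage: each edge of G has both endpoints in at least one bag. Running intersection: for every vertex, the bags containing it form a connected subtree. All three properties hold, so this is a valid tree decomposition of width max|bag| − 1 = 3, and hence tw(G) ≤ 3.

Yes; width 3.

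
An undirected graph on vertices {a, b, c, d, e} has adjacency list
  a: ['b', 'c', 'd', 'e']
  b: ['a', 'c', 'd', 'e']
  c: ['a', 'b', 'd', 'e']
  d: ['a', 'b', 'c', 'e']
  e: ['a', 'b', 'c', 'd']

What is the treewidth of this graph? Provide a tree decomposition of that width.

A single bag containing all 5 vertices is trivially a valid decomposition of width 4. Conversely, {a, b, c, d, e} is a clique of size 5, and the vertices of any clique must share a bag in every tree decomposition; so some bag has ≥ 5 vertices and tw(G) ≥ 4. Hence tw(G) = 4 exactly.

Treewidth 4.
Bags: B1 = {a, b, c, d, e}
Tree: (single bag)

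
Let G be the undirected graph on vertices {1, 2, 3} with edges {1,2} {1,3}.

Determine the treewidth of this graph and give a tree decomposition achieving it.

Treewidth 1.
One optimal decomposition is:
Bags: B1 = {1, 3}  B2 = {1, 2}
Tree: B1–B2

The largest bag has 2 vertices, giving width 1; this decomposition certifies tw(G) ≤ 1. Since G has at least one edge (e.g. 1–3), it is not an edgeless graph, so tw(G) ≥ 1. Hence tw(G) = 1 exactly.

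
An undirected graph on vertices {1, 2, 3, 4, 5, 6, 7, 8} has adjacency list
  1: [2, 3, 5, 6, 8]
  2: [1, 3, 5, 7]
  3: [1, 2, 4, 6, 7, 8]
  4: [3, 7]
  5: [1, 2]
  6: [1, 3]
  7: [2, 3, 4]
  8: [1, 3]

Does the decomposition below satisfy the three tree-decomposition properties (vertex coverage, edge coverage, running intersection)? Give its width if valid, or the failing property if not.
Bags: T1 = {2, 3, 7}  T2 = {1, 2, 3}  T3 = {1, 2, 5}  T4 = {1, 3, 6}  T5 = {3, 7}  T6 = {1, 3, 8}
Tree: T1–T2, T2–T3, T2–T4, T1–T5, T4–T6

A tree decomposition must satisfy three properties: every vertex lies in some bag; for every edge, both endpoints lie together in some bag; and for every vertex, the bags containing it form a connected subtree. Here vertex 4 appears in no bag, so the decomposition is invalid.

No — vertex 4 appears in no bag.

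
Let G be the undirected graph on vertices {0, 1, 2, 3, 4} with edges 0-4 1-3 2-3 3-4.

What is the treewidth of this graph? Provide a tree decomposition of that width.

Every bag has size at most 2, so the width is 2 − 1 = 1 and tw(G) ≤ 1. G has an edge, so its treewidth is at least 1. Therefore the treewidth is 1.

Treewidth 1.
Bags: B1 = {0, 4}  B2 = {3, 4}  B3 = {2, 3}  B4 = {1, 3}
Tree: B1–B2, B2–B3, B3–B4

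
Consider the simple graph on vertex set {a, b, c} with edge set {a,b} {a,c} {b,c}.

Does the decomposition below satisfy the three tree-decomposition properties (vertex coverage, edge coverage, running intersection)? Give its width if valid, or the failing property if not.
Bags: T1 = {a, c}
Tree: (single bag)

No — vertex b appears in no bag.

A tree decomposition must satisfy three properties: every vertex lies in some bag; for every edge, both endpoints lie together in some bag; and for every vertex, the bags containing it form a connected subtree. Here vertex b appears in no bag, so the decomposition is invalid.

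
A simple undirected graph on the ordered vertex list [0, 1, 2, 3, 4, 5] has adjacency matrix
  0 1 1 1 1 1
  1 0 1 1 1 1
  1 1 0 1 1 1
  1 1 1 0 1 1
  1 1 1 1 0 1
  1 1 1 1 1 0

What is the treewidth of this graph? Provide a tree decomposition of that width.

Treewidth 5.
One optimal decomposition is:
Bags: B1 = {0, 1, 2, 3, 4, 5}
Tree: (single bag)

A single bag containing all 6 vertices is trivially a valid decomposition of width 5. On the other hand G contains the 6-clique {0, 1, 2, 3, 4, 5}. A clique must lie in a single bag of any decomposition, so no decomposition can have width below 5. Therefore the treewidth is 5.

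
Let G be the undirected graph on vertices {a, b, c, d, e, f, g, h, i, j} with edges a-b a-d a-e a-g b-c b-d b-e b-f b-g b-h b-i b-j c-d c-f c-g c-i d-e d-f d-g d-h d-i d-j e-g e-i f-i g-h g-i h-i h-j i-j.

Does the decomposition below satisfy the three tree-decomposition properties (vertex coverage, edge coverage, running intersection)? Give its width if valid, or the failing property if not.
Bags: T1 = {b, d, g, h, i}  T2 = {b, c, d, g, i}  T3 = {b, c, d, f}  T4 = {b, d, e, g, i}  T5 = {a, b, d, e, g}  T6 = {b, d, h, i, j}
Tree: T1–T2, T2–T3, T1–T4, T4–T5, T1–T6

A tree decomposition must satisfy three properties: every vertex lies in some bag; for every edge, both endpoints lie together in some bag; and for every vertex, the bags containing it form a connected subtree. Here edge (i,f) lies in no bag, so the decomposition is invalid.

No — edge (i,f) lies in no bag.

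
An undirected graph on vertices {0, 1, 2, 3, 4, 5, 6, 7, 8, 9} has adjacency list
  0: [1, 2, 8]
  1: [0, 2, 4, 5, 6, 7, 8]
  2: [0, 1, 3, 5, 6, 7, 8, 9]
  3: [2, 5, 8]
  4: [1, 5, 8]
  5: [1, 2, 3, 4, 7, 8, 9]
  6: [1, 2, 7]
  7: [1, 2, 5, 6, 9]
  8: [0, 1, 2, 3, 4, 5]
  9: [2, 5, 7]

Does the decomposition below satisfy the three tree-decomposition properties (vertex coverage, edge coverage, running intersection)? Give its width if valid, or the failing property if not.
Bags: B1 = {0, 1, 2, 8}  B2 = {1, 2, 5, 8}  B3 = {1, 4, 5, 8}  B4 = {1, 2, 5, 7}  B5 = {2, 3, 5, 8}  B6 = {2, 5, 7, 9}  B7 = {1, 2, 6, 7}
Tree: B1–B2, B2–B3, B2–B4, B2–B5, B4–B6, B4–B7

Yes; width 3.

Vertex coverage: the bags together contain {0, 1, 2, 3, 4, 5, 6, 7, 8, 9}, the full vertex set. Edge coverage: each edge of G has both endpoints in at least one bag. Running intersection: for every vertex, the bags containing it form a connected subtree. All three properties hold, so this is a valid tree decomposition of width max|bag| − 1 = 3, and hence tw(G) ≤ 3.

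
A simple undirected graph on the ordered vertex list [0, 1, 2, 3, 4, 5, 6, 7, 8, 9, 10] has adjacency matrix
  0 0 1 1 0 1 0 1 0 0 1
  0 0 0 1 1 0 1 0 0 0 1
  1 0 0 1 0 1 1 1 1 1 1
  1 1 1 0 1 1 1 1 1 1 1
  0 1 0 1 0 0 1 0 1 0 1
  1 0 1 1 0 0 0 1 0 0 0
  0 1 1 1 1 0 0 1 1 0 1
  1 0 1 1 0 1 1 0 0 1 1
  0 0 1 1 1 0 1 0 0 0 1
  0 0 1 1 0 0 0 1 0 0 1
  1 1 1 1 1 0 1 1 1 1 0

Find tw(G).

A width-4 tree decomposition is:
Bags: B1 = {2, 3, 7, 9, 10}  B2 = {0, 2, 3, 7, 10}  B3 = {2, 3, 6, 7, 10}  B4 = {2, 3, 6, 8, 10}  B5 = {0, 2, 3, 5, 7}  B6 = {3, 4, 6, 8, 10}  B7 = {1, 3, 4, 6, 10}
Tree: B1–B2, B2–B3, B3–B4, B2–B5, B4–B6, B6–B7
Every bag has size at most 5, so the width is 5 − 1 = 4 and tw(G) ≤ 4. For the lower bound, the 5 vertices {1, 3, 4, 6, 10} are pairwise adjacent, and any tree decomposition puts a clique entirely inside one bag — forcing width ≥ 4. The upper and lower bounds meet at 4, so that is the treewidth.

4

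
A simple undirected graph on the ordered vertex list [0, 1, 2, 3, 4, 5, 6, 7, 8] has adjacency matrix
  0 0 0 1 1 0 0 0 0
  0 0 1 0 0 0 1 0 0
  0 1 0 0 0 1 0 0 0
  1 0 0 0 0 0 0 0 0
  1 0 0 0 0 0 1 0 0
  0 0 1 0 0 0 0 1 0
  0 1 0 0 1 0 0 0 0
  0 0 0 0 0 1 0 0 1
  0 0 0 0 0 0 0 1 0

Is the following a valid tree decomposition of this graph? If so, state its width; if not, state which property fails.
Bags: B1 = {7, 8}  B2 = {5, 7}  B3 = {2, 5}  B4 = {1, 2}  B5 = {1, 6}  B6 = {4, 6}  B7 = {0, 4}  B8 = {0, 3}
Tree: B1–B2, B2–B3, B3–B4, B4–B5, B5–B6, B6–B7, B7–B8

Yes; width 1.

Vertex coverage: the bags together contain {0, 1, 2, 3, 4, 5, 6, 7, 8}, the full vertex set. Edge coverage: each edge of G has both endpoints in at least one bag. Running intersection: for every vertex, the bags containing it form a connected subtree. All three properties hold, so this is a valid tree decomposition of width max|bag| − 1 = 1, and hence tw(G) ≤ 1.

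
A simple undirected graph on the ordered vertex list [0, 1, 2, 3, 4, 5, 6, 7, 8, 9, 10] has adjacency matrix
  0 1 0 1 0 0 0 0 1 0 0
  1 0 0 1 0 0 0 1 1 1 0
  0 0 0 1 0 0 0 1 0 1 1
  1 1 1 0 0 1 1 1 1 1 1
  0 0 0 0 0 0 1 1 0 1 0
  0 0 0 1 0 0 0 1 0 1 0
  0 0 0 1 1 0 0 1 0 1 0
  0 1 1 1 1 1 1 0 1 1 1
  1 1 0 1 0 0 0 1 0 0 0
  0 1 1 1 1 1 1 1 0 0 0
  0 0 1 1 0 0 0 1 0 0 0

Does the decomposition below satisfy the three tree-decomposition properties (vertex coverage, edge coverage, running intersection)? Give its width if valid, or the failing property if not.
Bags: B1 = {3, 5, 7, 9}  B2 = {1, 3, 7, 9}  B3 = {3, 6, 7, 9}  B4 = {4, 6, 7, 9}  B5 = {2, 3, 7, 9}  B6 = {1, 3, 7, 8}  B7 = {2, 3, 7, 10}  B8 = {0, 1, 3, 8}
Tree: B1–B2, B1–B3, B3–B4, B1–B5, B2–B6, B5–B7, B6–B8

Yes; width 3.

Every vertex of G appears in some bag (union = {0, 1, 2, 3, 4, 5, 6, 7, 8, 9, 10}); every edge is covered by a bag; and for each vertex v the set of bags containing v is connected in the bag tree. The decomposition is therefore valid. The largest bag has 4 vertices, so the width is 3.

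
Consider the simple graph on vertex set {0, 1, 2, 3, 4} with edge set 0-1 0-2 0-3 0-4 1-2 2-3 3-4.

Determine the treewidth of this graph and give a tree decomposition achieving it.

Each bag holds 3 vertices, so the decomposition has width 2, which upper-bounds the treewidth. On the other hand G contains the 3-clique {0, 1, 2}. A clique must lie in a single bag of any decomposition, so no decomposition can have width below 2. Therefore the treewidth is 2.

Treewidth 2.
Bags: B1 = {0, 2, 3}  B2 = {0, 3, 4}  B3 = {0, 1, 2}
Tree: B1–B2, B1–B3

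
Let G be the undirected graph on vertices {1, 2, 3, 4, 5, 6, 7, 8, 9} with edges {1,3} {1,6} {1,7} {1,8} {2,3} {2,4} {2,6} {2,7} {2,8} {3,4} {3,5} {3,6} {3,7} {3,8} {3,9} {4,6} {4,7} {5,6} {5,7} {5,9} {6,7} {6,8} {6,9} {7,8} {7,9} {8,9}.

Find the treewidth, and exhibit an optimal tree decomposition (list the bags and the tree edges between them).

Treewidth 4.
One optimal decomposition is:
Bags: B1 = {3, 6, 7, 8, 9}  B2 = {3, 5, 6, 7, 9}  B3 = {2, 3, 6, 7, 8}  B4 = {1, 3, 6, 7, 8}  B5 = {2, 3, 4, 6, 7}
Tree: B1–B2, B1–B3, B3–B4, B3–B5

The largest bag has 5 vertices, giving width 4; this decomposition certifies tw(G) ≤ 4. Conversely, {1, 3, 6, 7, 8} is a clique of size 5, and the vertices of any clique must share a bag in every tree decomposition; so some bag has ≥ 5 vertices and tw(G) ≥ 4. Hence tw(G) = 4 exactly.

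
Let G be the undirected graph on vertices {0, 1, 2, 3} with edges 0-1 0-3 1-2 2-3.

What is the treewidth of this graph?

A width-2 tree decomposition is:
Bags: B1 = {0, 1, 3}  B2 = {1, 2, 3}
Tree: B1–B2
The largest bag has 3 vertices, giving width 2; this decomposition certifies tw(G) ≤ 2. The edges 1–0–3–2–1 form a cycle, so G is not a tree and its treewidth is at least 2. Hence tw(G) = 2 exactly.

2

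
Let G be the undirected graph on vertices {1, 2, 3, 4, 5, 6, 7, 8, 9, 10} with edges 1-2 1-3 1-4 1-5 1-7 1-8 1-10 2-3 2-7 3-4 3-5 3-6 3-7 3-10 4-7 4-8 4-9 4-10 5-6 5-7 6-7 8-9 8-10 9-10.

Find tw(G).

A width-3 tree decomposition is:
Bags: B1 = {1, 3, 4, 10}  B2 = {1, 3, 4, 7}  B3 = {1, 3, 5, 7}  B4 = {1, 4, 8, 10}  B5 = {4, 8, 9, 10}  B6 = {1, 2, 3, 7}  B7 = {3, 5, 6, 7}
Tree: B1–B2, B2–B3, B1–B4, B4–B5, B3–B6, B3–B7
Every bag has size at most 4, so the width is 4 − 1 = 3 and tw(G) ≤ 3. For the lower bound, the 4 vertices {1, 4, 8, 10} are pairwise adjacent, and any tree decomposition puts a clique entirely inside one bag — forcing width ≥ 3. Hence tw(G) = 3 exactly.

3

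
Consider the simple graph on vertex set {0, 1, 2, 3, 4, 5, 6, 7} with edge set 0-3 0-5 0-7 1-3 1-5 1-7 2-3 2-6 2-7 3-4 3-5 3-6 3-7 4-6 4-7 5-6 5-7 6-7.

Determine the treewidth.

A width-3 tree decomposition is:
Bags: B1 = {3, 4, 6, 7}  B2 = {3, 5, 6, 7}  B3 = {2, 3, 6, 7}  B4 = {0, 3, 5, 7}  B5 = {1, 3, 5, 7}
Tree: B1–B2, B1–B3, B2–B4, B4–B5
The largest bag has 4 vertices, giving width 3; this decomposition certifies tw(G) ≤ 3. For the lower bound, the 4 vertices {2, 3, 6, 7} are pairwise adjacent, and any tree decomposition puts a clique entirely inside one bag — forcing width ≥ 3. Combining the bounds, tw(G) = 3.

3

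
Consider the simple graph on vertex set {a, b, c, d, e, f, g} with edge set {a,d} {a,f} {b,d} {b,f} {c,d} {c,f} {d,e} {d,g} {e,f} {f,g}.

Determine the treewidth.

A width-2 tree decomposition is:
Bags: B1 = {a, d, f}  B2 = {d, f, g}  B3 = {d, e, f}  B4 = {b, d, f}  B5 = {c, d, f}
Tree: B1–B2, B2–B3, B3–B4, B4–B5
Every bag has size at most 3, so the width is 3 − 1 = 2 and tw(G) ≤ 2. Since d–a–f–g–d is a cycle in G, G is not acyclic. Forests are exactly the graphs of treewidth ≤ 1, so tw(G) ≥ 2. Therefore the treewidth is 2.

2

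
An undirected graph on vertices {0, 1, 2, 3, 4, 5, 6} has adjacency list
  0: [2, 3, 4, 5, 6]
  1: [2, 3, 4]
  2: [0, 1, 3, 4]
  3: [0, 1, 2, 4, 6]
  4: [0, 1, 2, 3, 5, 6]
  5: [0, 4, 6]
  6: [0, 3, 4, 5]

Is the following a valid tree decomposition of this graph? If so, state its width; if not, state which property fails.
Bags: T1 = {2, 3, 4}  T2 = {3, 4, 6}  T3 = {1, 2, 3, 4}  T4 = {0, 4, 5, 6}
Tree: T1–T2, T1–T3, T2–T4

A tree decomposition must satisfy three properties: every vertex lies in some bag; for every edge, both endpoints lie together in some bag; and for every vertex, the bags containing it form a connected subtree. Here edge (0,3) lies in no bag, so the decomposition is invalid.

No — edge (0,3) lies in no bag.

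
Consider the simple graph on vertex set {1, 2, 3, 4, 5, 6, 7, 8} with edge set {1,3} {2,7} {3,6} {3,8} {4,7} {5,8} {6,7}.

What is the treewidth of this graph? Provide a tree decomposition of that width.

Every bag has size at most 2, so the width is 2 − 1 = 1 and tw(G) ≤ 1. G has an edge, so its treewidth is at least 1. Hence tw(G) = 1 exactly.

Treewidth 1.
One such decomposition:
Bags: B1 = {3, 6}  B2 = {3, 8}  B3 = {6, 7}  B4 = {5, 8}  B5 = {2, 7}  B6 = {1, 3}  B7 = {4, 7}
Tree: B1–B2, B1–B3, B2–B4, B3–B5, B2–B6, B3–B7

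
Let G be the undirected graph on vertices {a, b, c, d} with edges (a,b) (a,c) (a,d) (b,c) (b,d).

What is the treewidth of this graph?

2

A width-2 tree decomposition is:
Bags: B1 = {a, b, d}  B2 = {a, b, c}
Tree: B1–B2
Every bag has size at most 3, so the width is 3 − 1 = 2 and tw(G) ≤ 2. Conversely, {a, b, d} is a clique of size 3, and the vertices of any clique must share a bag in every tree decomposition; so some bag has ≥ 3 vertices and tw(G) ≥ 2. Combining the bounds, tw(G) = 2.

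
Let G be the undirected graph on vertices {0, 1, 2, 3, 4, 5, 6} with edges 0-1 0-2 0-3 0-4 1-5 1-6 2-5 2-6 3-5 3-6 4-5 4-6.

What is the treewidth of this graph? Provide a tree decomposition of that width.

Treewidth 3.
One optimal decomposition is:
Bags: B1 = {0, 3, 5, 6}  B2 = {0, 4, 5, 6}  B3 = {0, 1, 5, 6}  B4 = {0, 2, 5, 6}
Tree: B1–B2, B2–B3, B3–B4

Each bag holds 4 vertices, so the decomposition has width 3, which upper-bounds the treewidth. For the lower bound: the 4 vertex sets {0,3}, {4,5}, {6}, {1} are disjoint, each induces a connected subgraph, and every pair is joined by at least one edge of G. Contracting each set to a single vertex therefore yields K_{4} as a minor, and since treewidth is minor-monotone, tw(G) ≥ tw(K_{4}) = 3. Therefore the treewidth is 3.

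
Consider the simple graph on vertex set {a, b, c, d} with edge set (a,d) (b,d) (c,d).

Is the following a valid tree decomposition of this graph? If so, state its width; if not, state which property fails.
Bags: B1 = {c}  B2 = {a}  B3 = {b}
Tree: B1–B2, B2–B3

A tree decomposition must satisfy three properties: every vertex lies in some bag; for every edge, both endpoints lie together in some bag; and for every vertex, the bags containing it form a connected subtree. Here vertex d appears in no bag, so the decomposition is invalid.

No — vertex d appears in no bag.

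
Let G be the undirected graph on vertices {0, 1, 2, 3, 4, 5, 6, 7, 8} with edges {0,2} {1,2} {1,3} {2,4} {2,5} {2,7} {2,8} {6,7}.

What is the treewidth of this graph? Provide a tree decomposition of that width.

Treewidth 1.
Bags: B1 = {1, 2}  B2 = {2, 8}  B3 = {1, 3}  B4 = {2, 7}  B5 = {6, 7}  B6 = {2, 5}  B7 = {2, 4}  B8 = {0, 2}
Tree: B1–B2, B1–B3, B1–B4, B4–B5, B4–B6, B6–B7, B4–B8

The largest bag has 2 vertices, giving width 1; this decomposition certifies tw(G) ≤ 1. Any graph with an edge has treewidth ≥ 1, and G has the edge 2–1. Therefore the treewidth is 1.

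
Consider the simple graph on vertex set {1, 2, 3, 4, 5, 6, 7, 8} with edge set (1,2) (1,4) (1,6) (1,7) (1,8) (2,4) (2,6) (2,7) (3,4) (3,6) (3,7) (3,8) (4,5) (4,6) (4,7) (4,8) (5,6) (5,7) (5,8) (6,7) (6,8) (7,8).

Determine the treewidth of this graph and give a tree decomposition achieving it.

The largest bag has 5 vertices, giving width 4; this decomposition certifies tw(G) ≤ 4. On the other hand G contains the 5-clique {1, 4, 6, 7, 8}. A clique must lie in a single bag of any decomposition, so no decomposition can have width below 4. Therefore the treewidth is 4.

Treewidth 4.
One optimal decomposition is:
Bags: B1 = {1, 4, 6, 7, 8}  B2 = {3, 4, 6, 7, 8}  B3 = {1, 2, 4, 6, 7}  B4 = {4, 5, 6, 7, 8}
Tree: B1–B2, B1–B3, B2–B4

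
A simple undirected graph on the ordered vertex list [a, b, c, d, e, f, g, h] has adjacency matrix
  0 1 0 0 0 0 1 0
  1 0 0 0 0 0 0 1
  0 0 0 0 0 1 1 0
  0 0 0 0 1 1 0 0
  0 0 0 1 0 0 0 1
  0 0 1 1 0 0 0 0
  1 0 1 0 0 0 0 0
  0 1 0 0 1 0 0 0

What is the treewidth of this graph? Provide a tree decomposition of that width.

Treewidth 2.
One such decomposition:
Bags: B1 = {a, b, g}  B2 = {b, c, g}  B3 = {b, c, f}  B4 = {b, d, f}  B5 = {b, d, e}  B6 = {b, e, h}
Tree: B1–B2, B2–B3, B3–B4, B4–B5, B5–B6

Each bag holds 3 vertices, so the decomposition has width 2, which upper-bounds the treewidth. Since b–a–g–c–f–d–e–h–b is a cycle in G, G is not acyclic. Forests are exactly the graphs of treewidth ≤ 1, so tw(G) ≥ 2. Therefore the treewidth is 2.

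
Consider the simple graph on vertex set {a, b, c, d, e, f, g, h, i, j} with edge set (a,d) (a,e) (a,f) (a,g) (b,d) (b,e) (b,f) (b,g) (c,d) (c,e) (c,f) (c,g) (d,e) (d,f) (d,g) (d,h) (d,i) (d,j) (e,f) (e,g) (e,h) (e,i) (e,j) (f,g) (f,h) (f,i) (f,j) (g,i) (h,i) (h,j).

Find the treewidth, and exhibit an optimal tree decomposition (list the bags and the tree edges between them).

Treewidth 4.
One optimal decomposition is:
Bags: B1 = {b, d, e, f, g}  B2 = {c, d, e, f, g}  B3 = {d, e, f, g, i}  B4 = {d, e, f, h, i}  B5 = {d, e, f, h, j}  B6 = {a, d, e, f, g}
Tree: B1–B2, B2–B3, B3–B4, B4–B5, B1–B6

Each bag holds 5 vertices, so the decomposition has width 4, which upper-bounds the treewidth. Conversely, {c, d, e, f, g} is a clique of size 5, and the vertices of any clique must share a bag in every tree decomposition; so some bag has ≥ 5 vertices and tw(G) ≥ 4. Hence tw(G) = 4 exactly.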